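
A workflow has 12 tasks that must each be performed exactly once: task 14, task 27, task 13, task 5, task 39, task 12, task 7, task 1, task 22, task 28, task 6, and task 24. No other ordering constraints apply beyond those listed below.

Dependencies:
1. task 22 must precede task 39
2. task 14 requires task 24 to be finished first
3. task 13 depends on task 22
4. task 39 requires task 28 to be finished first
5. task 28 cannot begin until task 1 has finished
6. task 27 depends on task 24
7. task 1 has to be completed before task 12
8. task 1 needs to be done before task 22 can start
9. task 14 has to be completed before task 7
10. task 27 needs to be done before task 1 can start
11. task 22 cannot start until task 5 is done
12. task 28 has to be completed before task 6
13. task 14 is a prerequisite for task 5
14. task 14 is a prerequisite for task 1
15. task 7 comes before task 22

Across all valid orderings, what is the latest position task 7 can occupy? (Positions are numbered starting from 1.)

9

Every task that must follow task 7 has to come after it. Tracing all chains starting from task 7, those tasks are: task 13, task 39, task 22 — 3 in total.
With 3 mandatory successors out of 12 tasks total, the latest slot for task 7 is 12−3 = 9, and it's reachable by doing all non-successors before task 7.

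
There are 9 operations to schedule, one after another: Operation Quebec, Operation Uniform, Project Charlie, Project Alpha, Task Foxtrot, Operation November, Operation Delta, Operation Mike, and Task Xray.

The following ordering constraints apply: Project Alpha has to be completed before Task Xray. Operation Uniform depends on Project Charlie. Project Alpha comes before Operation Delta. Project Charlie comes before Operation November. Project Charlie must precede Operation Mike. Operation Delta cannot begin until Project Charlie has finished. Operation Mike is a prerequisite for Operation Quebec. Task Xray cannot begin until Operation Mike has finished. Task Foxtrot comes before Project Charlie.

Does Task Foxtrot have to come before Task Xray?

There is a constraint chain Task Foxtrot → Project Charlie → Operation Mike → Task Xray.
So Task Foxtrot must precede Task Xray in any valid ordering.

Yes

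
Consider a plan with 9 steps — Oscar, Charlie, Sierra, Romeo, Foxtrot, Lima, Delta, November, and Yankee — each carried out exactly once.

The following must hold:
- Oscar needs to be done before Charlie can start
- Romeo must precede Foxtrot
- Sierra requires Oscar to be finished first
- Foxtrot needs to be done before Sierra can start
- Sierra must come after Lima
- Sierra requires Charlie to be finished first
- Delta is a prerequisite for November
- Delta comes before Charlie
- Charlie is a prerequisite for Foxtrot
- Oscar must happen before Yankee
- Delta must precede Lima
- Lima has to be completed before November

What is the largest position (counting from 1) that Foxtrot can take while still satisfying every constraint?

The only step forced after Foxtrot (directly or by a chain) is Sierra.
So at least 1 step follows Foxtrot, putting Foxtrot no later than position 8. That position is achievable by scheduling everything else first.

8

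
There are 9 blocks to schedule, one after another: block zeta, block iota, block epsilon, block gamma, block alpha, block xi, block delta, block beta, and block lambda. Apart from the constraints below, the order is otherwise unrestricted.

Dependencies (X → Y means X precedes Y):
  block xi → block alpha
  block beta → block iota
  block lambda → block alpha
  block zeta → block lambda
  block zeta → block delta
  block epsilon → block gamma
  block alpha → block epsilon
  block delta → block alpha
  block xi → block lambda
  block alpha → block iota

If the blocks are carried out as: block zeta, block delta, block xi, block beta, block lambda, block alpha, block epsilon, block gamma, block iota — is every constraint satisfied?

Yes

Going through the constraints one by one, each required predecessor appears earlier in the sequence than its dependent — e.g. block beta (position 4) is before block iota (position 9), as required.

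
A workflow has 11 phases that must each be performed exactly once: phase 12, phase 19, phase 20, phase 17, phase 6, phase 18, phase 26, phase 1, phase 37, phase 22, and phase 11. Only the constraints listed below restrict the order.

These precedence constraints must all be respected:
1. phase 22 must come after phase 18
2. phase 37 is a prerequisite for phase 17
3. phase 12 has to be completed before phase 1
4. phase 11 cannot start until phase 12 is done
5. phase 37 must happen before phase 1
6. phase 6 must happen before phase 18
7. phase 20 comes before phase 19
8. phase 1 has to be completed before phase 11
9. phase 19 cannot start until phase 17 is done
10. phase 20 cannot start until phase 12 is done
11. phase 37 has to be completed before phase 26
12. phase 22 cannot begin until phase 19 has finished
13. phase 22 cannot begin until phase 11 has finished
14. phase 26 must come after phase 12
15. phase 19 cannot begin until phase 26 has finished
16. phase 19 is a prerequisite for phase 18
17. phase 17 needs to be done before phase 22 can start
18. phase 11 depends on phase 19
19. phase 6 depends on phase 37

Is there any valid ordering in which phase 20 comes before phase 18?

Yes

Every valid ordering already has phase 20 before phase 18 (the constraints require it), so in particular at least one does.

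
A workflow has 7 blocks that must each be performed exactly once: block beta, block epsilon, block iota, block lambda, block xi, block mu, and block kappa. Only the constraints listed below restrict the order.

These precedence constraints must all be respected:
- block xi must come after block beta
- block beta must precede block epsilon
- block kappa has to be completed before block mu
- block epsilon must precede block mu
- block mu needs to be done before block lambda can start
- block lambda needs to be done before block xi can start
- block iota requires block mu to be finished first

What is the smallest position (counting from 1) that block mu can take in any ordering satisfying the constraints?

Every block that must precede block mu has to come before it. Tracing all chains that end at block mu, those blocks are: block beta, block epsilon, block kappa — 3 in total.
So at minimum 3 blocks come before block mu, putting block mu no earlier than position 4. That position is achievable by scheduling exactly those predecessors first.

4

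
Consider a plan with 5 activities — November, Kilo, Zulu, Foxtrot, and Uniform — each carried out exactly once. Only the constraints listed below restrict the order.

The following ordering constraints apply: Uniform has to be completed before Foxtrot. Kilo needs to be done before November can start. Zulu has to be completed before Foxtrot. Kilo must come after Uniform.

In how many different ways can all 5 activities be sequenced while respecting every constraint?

9

The activities with no prerequisites are Zulu, Uniform; any of them can be placed first.
Counting all ways to extend the partial order to a total order gives 9.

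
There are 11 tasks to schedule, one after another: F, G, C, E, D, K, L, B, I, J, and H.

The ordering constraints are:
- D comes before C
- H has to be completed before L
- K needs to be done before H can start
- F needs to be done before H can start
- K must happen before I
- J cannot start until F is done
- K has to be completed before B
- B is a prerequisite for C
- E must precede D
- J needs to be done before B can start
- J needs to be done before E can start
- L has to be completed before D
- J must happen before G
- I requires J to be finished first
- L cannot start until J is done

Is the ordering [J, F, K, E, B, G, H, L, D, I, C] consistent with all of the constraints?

The sequence places J ahead of F.
Since F is required before J, the ordering is invalid.

No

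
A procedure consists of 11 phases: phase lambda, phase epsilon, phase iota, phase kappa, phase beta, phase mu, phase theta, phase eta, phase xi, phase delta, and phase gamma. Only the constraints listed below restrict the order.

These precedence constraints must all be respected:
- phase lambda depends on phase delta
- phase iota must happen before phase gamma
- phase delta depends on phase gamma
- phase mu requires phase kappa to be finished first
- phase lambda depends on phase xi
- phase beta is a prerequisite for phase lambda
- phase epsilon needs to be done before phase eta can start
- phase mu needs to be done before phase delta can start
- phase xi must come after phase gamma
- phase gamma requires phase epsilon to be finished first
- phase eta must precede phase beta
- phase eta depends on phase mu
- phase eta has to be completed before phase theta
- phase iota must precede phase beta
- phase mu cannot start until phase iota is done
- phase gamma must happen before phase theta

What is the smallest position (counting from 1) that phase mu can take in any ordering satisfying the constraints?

3

The phases that are forced before phase mu, directly or transitively, are phase iota, phase kappa. That's 2 phases.
With 2 mandatory predecessors, the earliest phase mu can sit is position 2+1 = 3, and placing just those 2 first achieves it.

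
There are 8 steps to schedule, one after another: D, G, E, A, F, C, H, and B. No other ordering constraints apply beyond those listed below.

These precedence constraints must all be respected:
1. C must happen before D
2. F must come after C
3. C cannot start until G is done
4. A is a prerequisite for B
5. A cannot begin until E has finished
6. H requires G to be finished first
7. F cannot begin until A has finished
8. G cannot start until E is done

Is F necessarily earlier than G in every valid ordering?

In fact the dependencies run the other way: G → C → F.
So F does not have to come before G — it cannot.

No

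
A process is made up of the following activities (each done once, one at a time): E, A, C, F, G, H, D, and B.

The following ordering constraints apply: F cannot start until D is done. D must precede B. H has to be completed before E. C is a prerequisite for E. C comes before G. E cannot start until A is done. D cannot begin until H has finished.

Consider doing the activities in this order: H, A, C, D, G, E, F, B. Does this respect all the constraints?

Yes

Every stated constraint is respected: H sits at position 1, ahead of E at position 6, and each of the other listed pairs likewise has the predecessor earlier in the sequence.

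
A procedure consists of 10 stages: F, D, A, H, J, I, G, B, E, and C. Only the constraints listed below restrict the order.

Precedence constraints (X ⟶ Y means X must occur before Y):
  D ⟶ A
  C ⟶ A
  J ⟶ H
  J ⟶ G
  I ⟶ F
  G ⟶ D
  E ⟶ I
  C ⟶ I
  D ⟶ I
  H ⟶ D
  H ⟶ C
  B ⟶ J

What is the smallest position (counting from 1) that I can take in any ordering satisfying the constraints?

Working backwards through the constraints from I, its full set of required predecessors is D, H, J, G, B, E, C — 7 of them.
So at minimum 7 stages come before I, putting I no earlier than position 8. That position is achievable by scheduling exactly those predecessors first.

8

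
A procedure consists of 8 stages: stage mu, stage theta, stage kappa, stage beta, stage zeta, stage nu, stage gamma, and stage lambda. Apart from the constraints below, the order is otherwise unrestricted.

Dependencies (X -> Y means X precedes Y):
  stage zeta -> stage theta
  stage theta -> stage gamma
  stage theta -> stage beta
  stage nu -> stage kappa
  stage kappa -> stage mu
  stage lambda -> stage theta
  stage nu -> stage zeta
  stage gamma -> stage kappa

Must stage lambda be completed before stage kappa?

Chaining the stated constraints: stage lambda → stage theta → stage gamma → stage kappa.
So stage lambda must precede stage kappa in any valid ordering.

Yes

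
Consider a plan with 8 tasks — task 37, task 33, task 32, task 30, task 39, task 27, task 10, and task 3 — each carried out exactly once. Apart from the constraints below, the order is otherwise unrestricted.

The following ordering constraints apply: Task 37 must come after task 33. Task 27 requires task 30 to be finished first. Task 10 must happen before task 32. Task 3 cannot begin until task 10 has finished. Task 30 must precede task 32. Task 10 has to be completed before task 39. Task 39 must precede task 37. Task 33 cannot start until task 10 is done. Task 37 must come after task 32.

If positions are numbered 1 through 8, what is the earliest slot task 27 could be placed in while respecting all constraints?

2

The only task forced before task 27 (directly or transitively) is task 30.
So at minimum 1 task comes before task 27, putting task 27 no earlier than position 2. That position is achievable by scheduling exactly that predecessor first.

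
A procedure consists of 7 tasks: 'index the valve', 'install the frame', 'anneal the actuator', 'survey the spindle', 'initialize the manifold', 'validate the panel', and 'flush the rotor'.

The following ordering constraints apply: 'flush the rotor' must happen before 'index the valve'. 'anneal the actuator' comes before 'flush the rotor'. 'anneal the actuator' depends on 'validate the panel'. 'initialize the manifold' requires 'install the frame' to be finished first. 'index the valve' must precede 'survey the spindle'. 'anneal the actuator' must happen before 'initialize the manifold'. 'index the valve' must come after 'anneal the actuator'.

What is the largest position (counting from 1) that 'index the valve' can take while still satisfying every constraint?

6

The only task forced after 'index the valve' (directly or by a chain) is 'survey the spindle'.
So at least 1 task follows 'index the valve', putting 'index the valve' no later than position 6. That position is achievable by scheduling everything else first.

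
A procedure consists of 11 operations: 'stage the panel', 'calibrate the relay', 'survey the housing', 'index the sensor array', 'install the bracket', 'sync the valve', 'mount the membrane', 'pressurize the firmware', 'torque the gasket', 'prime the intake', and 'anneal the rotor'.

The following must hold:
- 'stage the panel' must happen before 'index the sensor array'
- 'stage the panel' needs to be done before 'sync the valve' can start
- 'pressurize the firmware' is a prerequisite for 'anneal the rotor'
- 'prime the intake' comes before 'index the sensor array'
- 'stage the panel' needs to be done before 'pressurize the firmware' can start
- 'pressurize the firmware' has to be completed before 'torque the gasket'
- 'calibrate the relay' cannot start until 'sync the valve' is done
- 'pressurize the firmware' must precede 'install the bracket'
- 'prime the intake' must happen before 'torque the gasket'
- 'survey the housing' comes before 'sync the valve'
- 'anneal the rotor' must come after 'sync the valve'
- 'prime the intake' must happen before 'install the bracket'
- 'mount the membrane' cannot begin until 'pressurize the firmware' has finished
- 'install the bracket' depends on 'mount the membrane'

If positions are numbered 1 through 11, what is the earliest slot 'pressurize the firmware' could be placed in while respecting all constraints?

Working backwards through the constraints from 'pressurize the firmware', its only required predecessor is 'stage the panel'.
With 1 mandatory predecessor, the earliest 'pressurize the firmware' can sit is position 1+1 = 2, and placing just that one first achieves it.

2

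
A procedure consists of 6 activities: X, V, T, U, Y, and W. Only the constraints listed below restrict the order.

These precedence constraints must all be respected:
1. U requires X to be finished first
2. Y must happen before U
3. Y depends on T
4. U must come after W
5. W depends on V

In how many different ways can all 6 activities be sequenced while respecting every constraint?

3 activities have no prerequisites (X, V, T), so any of them could come first.
Counting all ways to extend the partial order to a total order gives 30.

30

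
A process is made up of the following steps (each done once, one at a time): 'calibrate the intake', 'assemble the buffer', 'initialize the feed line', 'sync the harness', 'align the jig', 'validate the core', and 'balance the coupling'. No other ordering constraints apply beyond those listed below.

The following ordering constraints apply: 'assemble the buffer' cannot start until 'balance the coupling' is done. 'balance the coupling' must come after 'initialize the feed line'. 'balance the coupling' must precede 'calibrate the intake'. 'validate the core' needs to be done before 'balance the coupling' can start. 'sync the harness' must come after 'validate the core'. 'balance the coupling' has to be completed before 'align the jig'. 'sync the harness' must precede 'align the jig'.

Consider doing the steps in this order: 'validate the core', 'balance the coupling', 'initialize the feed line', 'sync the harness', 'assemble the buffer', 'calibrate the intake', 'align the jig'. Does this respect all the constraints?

In the proposed order, 'balance the coupling' appears before 'initialize the feed line'.
But one of the constraints requires 'initialize the feed line' before 'balance the coupling', so this ordering violates it.

No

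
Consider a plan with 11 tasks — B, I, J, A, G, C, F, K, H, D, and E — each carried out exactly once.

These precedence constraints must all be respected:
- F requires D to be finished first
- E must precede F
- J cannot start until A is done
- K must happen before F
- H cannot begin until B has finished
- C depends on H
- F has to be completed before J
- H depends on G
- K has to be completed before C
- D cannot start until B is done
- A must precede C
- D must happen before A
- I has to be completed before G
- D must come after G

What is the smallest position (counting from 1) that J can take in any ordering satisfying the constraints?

9

The tasks that are forced before J, directly or transitively, are B, I, A, G, F, K, D, E. That's 8 tasks.
So at minimum 8 tasks come before J, putting J no earlier than position 9. That position is achievable by scheduling exactly those predecessors first.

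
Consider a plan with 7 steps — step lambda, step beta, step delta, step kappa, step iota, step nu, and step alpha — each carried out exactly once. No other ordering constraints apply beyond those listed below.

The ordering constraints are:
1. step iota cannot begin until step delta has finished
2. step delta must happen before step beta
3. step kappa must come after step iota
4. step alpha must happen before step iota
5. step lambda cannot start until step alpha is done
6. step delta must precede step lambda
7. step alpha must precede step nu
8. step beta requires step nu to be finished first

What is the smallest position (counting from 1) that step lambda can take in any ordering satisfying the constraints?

3

Working backwards through the constraints from step lambda, its full set of required predecessors is step delta, step alpha — 2 of them.
With 2 mandatory predecessors, the earliest step lambda can sit is position 2+1 = 3, and placing just those 2 first achieves it.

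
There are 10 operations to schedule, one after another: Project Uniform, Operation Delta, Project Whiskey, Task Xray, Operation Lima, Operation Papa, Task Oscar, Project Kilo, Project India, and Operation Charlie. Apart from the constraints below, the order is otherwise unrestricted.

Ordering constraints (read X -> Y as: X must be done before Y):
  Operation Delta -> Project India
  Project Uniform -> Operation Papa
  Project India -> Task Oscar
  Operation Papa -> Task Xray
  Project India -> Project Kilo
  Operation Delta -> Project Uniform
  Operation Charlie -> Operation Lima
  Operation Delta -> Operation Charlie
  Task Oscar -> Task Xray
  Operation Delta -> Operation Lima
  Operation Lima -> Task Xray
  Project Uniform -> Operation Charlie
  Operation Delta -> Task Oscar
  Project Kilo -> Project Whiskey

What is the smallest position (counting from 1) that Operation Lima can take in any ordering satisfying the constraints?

Every operation that must precede Operation Lima has to come before it. Tracing all chains that end at Operation Lima, those operations are: Project Uniform, Operation Delta, Operation Charlie — 3 in total.
With 3 mandatory predecessors, the earliest Operation Lima can sit is position 3+1 = 4, and placing just those 3 first achieves it.

4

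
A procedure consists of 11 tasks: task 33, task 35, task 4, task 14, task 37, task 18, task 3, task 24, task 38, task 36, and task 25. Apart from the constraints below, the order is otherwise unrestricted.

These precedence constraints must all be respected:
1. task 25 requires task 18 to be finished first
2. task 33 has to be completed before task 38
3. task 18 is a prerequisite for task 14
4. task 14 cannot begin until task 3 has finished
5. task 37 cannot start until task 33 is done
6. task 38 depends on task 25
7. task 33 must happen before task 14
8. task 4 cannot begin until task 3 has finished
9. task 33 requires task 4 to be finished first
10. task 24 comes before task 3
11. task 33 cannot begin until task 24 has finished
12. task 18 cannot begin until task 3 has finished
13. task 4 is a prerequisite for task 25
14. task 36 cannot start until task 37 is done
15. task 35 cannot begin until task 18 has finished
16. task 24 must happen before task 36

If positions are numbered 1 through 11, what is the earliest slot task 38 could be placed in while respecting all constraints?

The tasks that are forced before task 38, directly or transitively, are task 33, task 4, task 18, task 3, task 24, task 25. That's 6 tasks.
With 6 mandatory predecessors, the earliest task 38 can sit is position 6+1 = 7, and placing just those 6 first achieves it.

7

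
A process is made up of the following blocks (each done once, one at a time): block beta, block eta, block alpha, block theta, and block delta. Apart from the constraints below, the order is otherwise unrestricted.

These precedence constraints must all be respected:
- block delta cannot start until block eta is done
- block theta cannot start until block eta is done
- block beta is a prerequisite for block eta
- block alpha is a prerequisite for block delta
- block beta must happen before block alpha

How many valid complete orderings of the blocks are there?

5

Only block beta has no prerequisites, so it must go first.
Enumerating by repeatedly choosing an available block (one whose prerequisites are all placed) gives 5 distinct complete orderings.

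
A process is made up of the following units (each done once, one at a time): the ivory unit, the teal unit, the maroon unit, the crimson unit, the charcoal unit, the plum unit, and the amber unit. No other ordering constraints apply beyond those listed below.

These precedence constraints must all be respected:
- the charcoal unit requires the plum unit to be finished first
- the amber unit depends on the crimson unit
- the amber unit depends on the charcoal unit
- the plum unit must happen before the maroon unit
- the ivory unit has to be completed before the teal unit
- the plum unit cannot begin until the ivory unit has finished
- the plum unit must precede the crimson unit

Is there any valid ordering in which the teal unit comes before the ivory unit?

No

Following the ivory unit → the teal unit, the ivory unit must precede the teal unit in every valid ordering.
So no valid ordering can have the teal unit before the ivory unit.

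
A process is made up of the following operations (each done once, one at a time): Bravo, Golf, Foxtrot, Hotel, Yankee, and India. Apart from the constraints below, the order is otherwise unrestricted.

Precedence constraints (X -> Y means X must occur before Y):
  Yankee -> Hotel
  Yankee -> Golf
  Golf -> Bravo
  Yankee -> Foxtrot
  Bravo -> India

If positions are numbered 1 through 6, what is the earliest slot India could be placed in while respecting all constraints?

4

Working backwards through the constraints from India, its full set of required predecessors is Bravo, Golf, Yankee — 3 of them.
So at minimum 3 operations come before India, putting India no earlier than position 4. That position is achievable by scheduling exactly those predecessors first.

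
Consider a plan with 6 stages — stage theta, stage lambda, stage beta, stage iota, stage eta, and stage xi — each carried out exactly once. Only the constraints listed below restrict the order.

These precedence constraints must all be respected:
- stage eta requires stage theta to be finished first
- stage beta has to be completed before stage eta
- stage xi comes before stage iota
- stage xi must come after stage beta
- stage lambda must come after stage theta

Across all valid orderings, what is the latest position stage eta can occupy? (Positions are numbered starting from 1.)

6

Nothing depends on stage eta, so it can be the final stage, position 6.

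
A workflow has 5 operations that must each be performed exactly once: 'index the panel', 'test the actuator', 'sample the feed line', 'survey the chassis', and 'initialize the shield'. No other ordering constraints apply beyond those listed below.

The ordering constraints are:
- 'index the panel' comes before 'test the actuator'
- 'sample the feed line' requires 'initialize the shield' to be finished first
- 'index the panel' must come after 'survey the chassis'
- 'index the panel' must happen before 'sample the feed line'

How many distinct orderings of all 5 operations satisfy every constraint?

The operations with no prerequisites are 'survey the chassis', 'initialize the shield'; any of them can be placed first.
Enumerating by repeatedly choosing an available operation (one whose prerequisites are all placed) gives 7 distinct complete orderings.

7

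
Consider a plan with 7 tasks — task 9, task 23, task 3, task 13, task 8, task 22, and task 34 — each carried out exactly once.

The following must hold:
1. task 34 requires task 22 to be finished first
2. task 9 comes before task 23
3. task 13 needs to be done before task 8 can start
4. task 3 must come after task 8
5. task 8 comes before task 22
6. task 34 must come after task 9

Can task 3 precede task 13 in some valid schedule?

No

The constraints give a chain task 13 → task 8 → task 3, which forces task 13 before task 3.
So no valid ordering can have task 3 before task 13.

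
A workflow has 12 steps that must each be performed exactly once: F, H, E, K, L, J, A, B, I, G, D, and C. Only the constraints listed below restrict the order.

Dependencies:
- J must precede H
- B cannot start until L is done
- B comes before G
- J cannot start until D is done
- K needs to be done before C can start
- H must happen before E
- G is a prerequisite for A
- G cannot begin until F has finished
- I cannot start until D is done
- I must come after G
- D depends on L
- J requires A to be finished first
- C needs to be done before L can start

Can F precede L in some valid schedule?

The constraints leave F and L unordered relative to each other; nothing requires L earlier.
So a valid ordering placing F earlier than L exists.

Yes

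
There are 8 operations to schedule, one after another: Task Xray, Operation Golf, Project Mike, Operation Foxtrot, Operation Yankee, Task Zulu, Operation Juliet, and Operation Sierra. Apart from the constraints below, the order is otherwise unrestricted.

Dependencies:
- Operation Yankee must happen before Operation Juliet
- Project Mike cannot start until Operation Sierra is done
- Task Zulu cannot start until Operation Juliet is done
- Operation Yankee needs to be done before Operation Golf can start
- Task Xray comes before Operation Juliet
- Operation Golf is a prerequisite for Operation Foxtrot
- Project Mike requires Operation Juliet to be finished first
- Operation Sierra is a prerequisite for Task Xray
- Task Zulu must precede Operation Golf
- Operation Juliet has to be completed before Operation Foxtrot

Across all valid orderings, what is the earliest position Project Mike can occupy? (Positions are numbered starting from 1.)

5

Working backwards through the constraints from Project Mike, its full set of required predecessors is Task Xray, Operation Yankee, Operation Juliet, Operation Sierra — 4 of them.
So at minimum 4 operations come before Project Mike, putting Project Mike no earlier than position 5. That position is achievable by scheduling exactly those predecessors first.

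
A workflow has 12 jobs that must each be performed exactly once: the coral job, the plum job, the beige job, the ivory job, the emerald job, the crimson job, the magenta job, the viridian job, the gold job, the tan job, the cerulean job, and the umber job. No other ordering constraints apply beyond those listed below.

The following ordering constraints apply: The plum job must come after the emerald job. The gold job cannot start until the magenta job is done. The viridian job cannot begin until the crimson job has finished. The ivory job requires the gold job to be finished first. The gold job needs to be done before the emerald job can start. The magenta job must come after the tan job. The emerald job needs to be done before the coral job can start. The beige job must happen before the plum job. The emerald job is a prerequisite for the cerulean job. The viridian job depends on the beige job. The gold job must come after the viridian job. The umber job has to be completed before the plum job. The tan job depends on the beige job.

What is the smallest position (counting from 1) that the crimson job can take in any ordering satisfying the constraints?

1

Nothing is required before the crimson job; it can be the very first job.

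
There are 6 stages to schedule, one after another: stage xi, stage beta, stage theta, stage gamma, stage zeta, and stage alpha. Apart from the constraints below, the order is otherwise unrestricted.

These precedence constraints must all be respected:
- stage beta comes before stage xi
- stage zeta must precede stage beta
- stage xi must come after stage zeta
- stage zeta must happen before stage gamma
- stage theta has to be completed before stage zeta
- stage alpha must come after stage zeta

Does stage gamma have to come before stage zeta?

No

The constraints actually force stage zeta before stage gamma (via stage zeta → stage gamma), not the other way around.
So stage gamma does not have to come before stage zeta — it cannot.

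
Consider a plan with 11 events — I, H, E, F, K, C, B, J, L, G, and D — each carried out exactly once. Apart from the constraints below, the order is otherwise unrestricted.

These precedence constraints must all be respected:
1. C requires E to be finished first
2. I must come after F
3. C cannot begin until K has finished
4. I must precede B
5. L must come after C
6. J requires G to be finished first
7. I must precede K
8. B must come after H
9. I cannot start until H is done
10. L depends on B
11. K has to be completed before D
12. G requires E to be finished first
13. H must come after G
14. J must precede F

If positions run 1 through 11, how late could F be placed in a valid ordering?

5

Following every chain forward from F, the events that must come later are I, K, C, B, L, D — 6 of them.
So at least 6 events follow F, putting F no later than position 5. That position is achievable by scheduling everything else first.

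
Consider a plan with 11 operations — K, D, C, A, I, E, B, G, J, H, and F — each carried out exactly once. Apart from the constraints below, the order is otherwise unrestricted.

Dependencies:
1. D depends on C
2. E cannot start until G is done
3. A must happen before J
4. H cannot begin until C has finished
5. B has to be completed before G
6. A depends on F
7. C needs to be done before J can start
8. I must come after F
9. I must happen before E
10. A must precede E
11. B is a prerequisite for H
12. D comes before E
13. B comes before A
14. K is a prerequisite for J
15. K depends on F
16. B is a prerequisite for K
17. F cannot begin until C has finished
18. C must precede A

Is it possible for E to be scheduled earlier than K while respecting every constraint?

Yes

The constraints leave E and K unordered relative to each other; nothing requires K earlier.
So a valid ordering placing E earlier than K exists.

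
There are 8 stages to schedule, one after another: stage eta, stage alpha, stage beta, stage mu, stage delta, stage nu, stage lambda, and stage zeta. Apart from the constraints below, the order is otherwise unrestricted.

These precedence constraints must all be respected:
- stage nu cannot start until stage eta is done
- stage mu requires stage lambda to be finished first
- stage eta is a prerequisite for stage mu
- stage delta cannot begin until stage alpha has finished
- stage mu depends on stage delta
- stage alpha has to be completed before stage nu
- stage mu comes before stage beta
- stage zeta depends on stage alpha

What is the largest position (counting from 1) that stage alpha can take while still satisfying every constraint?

3

Following every chain forward from stage alpha, the stages that must come later are stage beta, stage mu, stage delta, stage nu, stage zeta — 5 of them.
With 5 mandatory successors out of 8 stages total, the latest slot for stage alpha is 8−5 = 3, and it's reachable by doing all non-successors before stage alpha.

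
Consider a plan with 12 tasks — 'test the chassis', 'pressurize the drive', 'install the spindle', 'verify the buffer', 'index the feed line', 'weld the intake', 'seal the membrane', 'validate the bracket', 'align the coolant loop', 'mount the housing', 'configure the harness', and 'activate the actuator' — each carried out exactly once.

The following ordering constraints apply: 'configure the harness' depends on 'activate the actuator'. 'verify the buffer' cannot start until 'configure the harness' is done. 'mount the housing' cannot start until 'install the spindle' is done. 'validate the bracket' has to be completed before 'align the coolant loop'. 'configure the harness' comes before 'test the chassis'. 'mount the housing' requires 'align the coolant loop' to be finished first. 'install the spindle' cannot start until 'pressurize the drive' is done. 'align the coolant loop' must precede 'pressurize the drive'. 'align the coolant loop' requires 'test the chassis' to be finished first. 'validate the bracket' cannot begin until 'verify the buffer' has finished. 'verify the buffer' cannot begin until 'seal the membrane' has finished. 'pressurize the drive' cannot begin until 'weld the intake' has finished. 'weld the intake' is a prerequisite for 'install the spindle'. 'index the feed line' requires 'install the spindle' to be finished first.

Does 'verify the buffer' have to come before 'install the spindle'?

There is a constraint chain 'verify the buffer' → 'validate the bracket' → 'align the coolant loop' → 'pressurize the drive' → 'install the spindle'.
That forces 'verify the buffer' before 'install the spindle' in every valid schedule.

Yes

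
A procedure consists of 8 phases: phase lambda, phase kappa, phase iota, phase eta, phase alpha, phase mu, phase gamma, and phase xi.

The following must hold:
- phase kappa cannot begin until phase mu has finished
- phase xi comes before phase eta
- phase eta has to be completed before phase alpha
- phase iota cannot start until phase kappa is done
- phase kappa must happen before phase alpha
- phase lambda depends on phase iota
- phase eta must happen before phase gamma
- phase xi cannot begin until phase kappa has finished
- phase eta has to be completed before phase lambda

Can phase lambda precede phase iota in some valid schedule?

No

There is a dependency chain phase iota → phase lambda, so phase lambda always comes after phase iota.
Hence phase lambda can never be scheduled before phase iota.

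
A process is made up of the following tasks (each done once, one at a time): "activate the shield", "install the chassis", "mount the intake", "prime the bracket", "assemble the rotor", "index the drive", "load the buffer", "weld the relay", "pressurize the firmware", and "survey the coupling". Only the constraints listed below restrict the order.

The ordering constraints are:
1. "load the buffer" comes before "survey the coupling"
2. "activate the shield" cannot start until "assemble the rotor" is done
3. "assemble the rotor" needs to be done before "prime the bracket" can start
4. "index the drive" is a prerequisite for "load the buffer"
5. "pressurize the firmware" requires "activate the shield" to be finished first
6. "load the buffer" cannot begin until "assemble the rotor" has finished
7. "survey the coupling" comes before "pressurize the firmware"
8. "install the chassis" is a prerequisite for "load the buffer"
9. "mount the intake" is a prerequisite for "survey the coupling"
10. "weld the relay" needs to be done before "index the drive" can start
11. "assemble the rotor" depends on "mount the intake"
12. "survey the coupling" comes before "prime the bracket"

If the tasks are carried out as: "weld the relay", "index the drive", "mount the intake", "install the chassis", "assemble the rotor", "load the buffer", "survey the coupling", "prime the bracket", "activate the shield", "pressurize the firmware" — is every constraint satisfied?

Yes

Checking each listed constraint against this order: for instance, "mount the intake" is in position 3 and "survey the coupling" in position 7, so that constraint holds — and the remaining constraints check out the same way.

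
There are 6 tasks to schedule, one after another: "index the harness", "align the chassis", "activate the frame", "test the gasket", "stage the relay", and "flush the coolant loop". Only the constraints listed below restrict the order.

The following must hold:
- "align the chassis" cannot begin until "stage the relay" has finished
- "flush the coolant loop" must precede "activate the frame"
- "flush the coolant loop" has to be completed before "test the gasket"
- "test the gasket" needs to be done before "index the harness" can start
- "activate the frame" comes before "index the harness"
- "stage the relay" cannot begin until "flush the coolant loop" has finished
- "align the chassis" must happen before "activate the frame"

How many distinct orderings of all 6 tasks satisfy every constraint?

4

"flush the coolant loop" is the only task with nothing required before it, so every ordering starts there.
Counting all ways to extend the partial order to a total order gives 4.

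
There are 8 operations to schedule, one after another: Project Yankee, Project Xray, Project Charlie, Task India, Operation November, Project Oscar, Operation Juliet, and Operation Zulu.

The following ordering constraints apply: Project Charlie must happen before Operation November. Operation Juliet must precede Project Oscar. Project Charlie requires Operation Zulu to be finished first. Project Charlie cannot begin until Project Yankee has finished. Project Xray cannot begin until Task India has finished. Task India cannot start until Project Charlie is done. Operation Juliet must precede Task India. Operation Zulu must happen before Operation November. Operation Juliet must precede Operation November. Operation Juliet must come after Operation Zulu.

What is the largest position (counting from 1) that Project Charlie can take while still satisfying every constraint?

5

Following every chain forward from Project Charlie, the operations that must come later are Project Xray, Task India, Operation November — 3 of them.
So at least 3 operations follow Project Charlie, putting Project Charlie no later than position 5. That position is achievable by scheduling everything else first.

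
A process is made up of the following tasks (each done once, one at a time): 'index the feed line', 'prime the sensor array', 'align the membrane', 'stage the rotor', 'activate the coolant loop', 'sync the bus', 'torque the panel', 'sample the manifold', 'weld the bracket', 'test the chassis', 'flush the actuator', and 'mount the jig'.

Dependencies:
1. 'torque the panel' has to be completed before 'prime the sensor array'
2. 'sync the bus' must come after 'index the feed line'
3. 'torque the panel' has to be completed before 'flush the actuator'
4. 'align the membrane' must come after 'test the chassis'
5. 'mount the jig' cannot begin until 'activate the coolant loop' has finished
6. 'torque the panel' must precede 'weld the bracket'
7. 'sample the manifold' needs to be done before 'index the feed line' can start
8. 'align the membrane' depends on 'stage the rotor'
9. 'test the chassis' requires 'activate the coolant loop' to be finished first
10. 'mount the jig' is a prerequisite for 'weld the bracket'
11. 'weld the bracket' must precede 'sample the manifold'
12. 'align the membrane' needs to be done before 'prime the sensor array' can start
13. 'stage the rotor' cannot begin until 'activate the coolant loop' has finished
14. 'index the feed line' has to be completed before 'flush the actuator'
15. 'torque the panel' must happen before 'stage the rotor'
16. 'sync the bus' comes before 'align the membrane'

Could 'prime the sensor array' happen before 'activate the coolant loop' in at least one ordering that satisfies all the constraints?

No

The constraints give a chain 'activate the coolant loop' → 'stage the rotor' → 'align the membrane' → 'prime the sensor array', which forces 'activate the coolant loop' before 'prime the sensor array'.
Hence 'prime the sensor array' can never be scheduled before 'activate the coolant loop'.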